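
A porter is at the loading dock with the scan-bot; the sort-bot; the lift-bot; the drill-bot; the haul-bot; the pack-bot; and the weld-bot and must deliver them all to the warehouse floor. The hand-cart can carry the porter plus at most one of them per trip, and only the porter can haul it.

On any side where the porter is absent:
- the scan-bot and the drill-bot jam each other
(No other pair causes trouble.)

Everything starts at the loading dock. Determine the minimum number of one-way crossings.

13

Counting alone: the porter can take at most 1 across per trip to the warehouse floor, so moving all 7 needs at least 7 loaded trips out, with a return between consecutive ones — at least 13 crossings.
The plan below uses exactly 13 crossings, so it is optimal:
1. Porter goes to the warehouse floor with the scan-bot.
2. Porter goes back to the loading dock alone.
3. Porter goes to the warehouse floor with the sort-bot.
4. Porter goes back to the loading dock alone.
5. Porter goes to the warehouse floor with the lift-bot.
6. Porter goes back to the loading dock alone.
7. Porter goes to the warehouse floor with the haul-bot.
8. Porter goes back to the loading dock alone.
9. Porter goes to the warehouse floor with the pack-bot.
10. Porter goes back to the loading dock alone.
11. Porter goes to the warehouse floor with the weld-bot.
12. Porter goes back to the loading dock alone.
13. Porter goes to the warehouse floor with the drill-bot.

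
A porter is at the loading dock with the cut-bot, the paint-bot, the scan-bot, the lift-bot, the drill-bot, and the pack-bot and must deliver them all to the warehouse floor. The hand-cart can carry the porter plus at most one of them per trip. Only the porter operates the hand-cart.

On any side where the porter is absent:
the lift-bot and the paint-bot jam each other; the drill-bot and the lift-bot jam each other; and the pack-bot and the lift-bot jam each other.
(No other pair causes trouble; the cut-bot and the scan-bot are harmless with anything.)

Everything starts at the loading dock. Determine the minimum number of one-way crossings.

Following every safe sequence of crossings from the start, the most of the 6 that can be at the warehouse floor as the hand-cart arrives there on crossings 1, 3, 5, 7 is 1, 2, 3, 4 respectively; the best ever achieved is 4 of 6.
From crossing 9 on, no configuration arises that was not already reachable earlier: only 36 distinct safe configurations (who is on which side, and where the hand-cart is) can ever be reached, none of them has everyone across, and every continuation just revisits them. So no valid plan exists.

impossible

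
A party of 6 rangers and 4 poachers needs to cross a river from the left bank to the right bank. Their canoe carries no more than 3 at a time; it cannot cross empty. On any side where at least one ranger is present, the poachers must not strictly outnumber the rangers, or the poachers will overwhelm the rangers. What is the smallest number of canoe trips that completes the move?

9

Counting alone: each trip to the right bank takes at most 3 across and each return brings at least 1 back, so after t trips out (and t−1 returns) at most 3t − (t−1) of the 10 are across; that first reaches 10 at t = 5, so at least 9 crossings are needed.
The plan below uses exactly 9 crossings, so it is optimal:
1. 2 poachers → the right bank.  (the left bank: 6R 2P; the right bank: 0R 2P)
2. 1 poacher ← the left bank.  (the left bank: 6R 3P; the right bank: 0R 1P)
3. 3 poachers → the right bank.  (the left bank: 6R 0P; the right bank: 0R 4P)
4. 1 poacher ← the left bank.  (the left bank: 6R 1P; the right bank: 0R 3P)
5. 3 rangers → the right bank.  (the left bank: 3R 1P; the right bank: 3R 3P)
6. 1 poacher ← the left bank.  (the left bank: 3R 2P; the right bank: 3R 2P)
7. 1 ranger and 2 poachers → the right bank.  (the left bank: 2R 0P; the right bank: 4R 4P)
8. 1 poacher ← the left bank.  (the left bank: 2R 1P; the right bank: 4R 3P)
9. 2 rangers and 1 poacher → the right bank.  (the left bank: 0R 0P; the right bank: 6R 4P)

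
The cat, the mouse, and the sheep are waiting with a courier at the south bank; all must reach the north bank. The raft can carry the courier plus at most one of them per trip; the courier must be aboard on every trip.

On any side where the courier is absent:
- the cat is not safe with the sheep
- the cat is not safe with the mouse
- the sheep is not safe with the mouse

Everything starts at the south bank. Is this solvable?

No

Whatever the first load, the items left behind include a forbidden pair without the courier. No opening move is safe, so no plan exists.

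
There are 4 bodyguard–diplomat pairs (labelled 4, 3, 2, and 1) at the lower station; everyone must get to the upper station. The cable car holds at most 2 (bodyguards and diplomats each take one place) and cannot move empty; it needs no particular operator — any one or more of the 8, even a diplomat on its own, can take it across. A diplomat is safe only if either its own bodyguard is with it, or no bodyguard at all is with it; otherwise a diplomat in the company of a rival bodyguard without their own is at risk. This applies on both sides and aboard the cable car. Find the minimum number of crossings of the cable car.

Following every safe sequence of crossings from the start, the most of the 8 that can be at the upper station as the cable car arrives there on crossings 1, 3, 5 is 2, 3, 4 respectively; the best ever achieved is 4 of 8.
From crossing 7 on, no configuration arises that was not already reachable earlier: only 44 distinct safe configurations (who is on which side, and where the cable car is) can ever be reached, none of them has everyone across, and every continuation just revisits them. So no valid plan exists.

impossible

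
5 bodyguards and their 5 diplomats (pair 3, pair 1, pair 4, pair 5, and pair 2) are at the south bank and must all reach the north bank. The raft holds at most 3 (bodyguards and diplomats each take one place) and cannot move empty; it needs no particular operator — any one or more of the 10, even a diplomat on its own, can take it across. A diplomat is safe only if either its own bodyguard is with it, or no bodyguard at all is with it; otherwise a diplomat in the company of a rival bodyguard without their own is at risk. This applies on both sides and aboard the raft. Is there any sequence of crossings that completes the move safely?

1. bodyguard 3 and diplomat 3 cross → the north bank.
2. bodyguard 3 crosses ← the south bank.
3. diplomat 1, diplomat 4, and diplomat 5 cross → the north bank.
4. diplomat 3 crosses ← the south bank.
5. bodyguard 1, bodyguard 4, and bodyguard 5 cross → the north bank.
6. bodyguard 1 and diplomat 1 cross ← the south bank.
7. bodyguard 1, bodyguard 2, and bodyguard 3 cross → the north bank.
8. diplomat 4 crosses ← the south bank.
9. diplomat 1 and diplomat 3 cross → the north bank.
10. diplomat 3 crosses ← the south bank.
11. diplomat 2, diplomat 3, and diplomat 4 cross → the north bank.

Yes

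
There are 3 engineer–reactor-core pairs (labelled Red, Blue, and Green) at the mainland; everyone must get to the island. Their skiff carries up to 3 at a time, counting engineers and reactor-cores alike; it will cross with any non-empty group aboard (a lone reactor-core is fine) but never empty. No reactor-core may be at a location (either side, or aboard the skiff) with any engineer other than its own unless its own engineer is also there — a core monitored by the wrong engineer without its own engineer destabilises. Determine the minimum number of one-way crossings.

5

Counting alone: each trip to the island takes at most 3 across and each return brings at least 1 back, so after t trips out (and t−1 returns) at most 3t − (t−1) of the 6 are across; that first reaches 6 at t = 3, so at least 5 crossings are needed.
The plan below uses exactly 5 crossings, so it is optimal:
1. engineer Red and reactor-core Red cross → the island.
2. engineer Red crosses ← the mainland.
3. engineer Blue, engineer Green, and engineer Red cross → the island.
4. reactor-core Red crosses ← the mainland.
5. reactor-core Blue, reactor-core Green, and reactor-core Red cross → the island.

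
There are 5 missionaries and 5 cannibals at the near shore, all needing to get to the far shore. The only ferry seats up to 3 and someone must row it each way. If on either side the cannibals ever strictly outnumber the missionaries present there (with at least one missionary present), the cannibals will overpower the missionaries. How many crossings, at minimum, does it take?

11

Counting alone: each trip to the far shore takes at most 3 across and each return brings at least 1 back, so after t trips out (and t−1 returns) at most 3t − (t−1) of the 10 are across; that first reaches 10 at t = 5, so at least 9 crossings are needed.
The safety rule pushes this higher. Following every safe sequence of crossings, the most of the 10 that can be at the far shore as the ferry arrives there on crossing 9 is 9 — never all 10.
So no plan with fewer than 11 crossings exists, and this one achieves 11:
1. 2 cannibals → the far shore.  (the near shore: 5M 3C; the far shore: 0M 2C)
2. 1 cannibal ← the near shore.  (the near shore: 5M 4C; the far shore: 0M 1C)
3. 3 cannibals → the far shore.  (the near shore: 5M 1C; the far shore: 0M 4C)
4. 1 cannibal ← the near shore.  (the near shore: 5M 2C; the far shore: 0M 3C)
5. 3 missionaries → the far shore.  (the near shore: 2M 2C; the far shore: 3M 3C)
6. 1 missionary and 1 cannibal ← the near shore.  (the near shore: 3M 3C; the far shore: 2M 2C)
7. 3 missionaries → the far shore.  (the near shore: 0M 3C; the far shore: 5M 2C)
8. 1 cannibal ← the near shore.  (the near shore: 0M 4C; the far shore: 5M 1C)
9. 2 cannibals → the far shore.  (the near shore: 0M 2C; the far shore: 5M 3C)
10. 1 cannibal ← the near shore.  (the near shore: 0M 3C; the far shore: 5M 2C)
11. 3 cannibals → the far shore.  (the near shore: 0M 0C; the far shore: 5M 5C)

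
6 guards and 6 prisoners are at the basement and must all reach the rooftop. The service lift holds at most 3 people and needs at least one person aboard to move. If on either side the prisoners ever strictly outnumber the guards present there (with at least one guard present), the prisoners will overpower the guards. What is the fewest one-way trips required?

impossible

Following every safe sequence of crossings from the start, the most of the 12 that can be at the rooftop as the service lift arrives there on crossings 1, 3, 5 is 3, 5, 6 respectively; the best ever achieved is 6 of 12.
From crossing 7 on, no configuration arises that was not already reachable earlier: only 17 distinct safe configurations (who is on which side, and where the service lift is) can ever be reached, none of them has everyone across, and every continuation just revisits them. They are: 0 guards + 0 prisoners across (service lift back at the start); 0 guards + 1 prisoner across (service lift there); 0 guards + 1 prisoner across (service lift back at the start); 0 guards + 2 prisoners across (service lift there); 0 guards + 2 prisoners across (service lift back at the start); 0 guards + 3 prisoners across (service lift there); 0 guards + 3 prisoners across (service lift back at the start); 0 guards + 4 prisoners across (service lift there); 0 guards + 4 prisoners across (service lift back at the start); 0 guards + 5 prisoners across (service lift there); 0 guards + 5 prisoners across (service lift back at the start); 0 guards + 6 prisoners across (service lift there); 1 guard + 1 prisoner across (service lift there); 1 guard + 1 prisoner across (service lift back at the start); 2 guards + 2 prisoners across (service lift there); 2 guards + 2 prisoners across (service lift back at the start); 3 guards + 3 prisoners across (service lift there). So no valid plan exists.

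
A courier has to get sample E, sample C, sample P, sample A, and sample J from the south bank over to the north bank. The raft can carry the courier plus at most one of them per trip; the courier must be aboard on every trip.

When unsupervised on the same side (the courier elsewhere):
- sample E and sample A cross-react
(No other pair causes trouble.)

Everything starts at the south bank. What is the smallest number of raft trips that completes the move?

Counting alone: the courier can take at most 1 across per trip to the north bank, so moving all 5 needs at least 5 loaded trips out, with a return between consecutive ones — at least 9 crossings.
The plan below uses exactly 9 crossings, so it is optimal:
1. Courier goes to the north bank with sample E.
2. Courier goes back to the south bank alone.
3. Courier goes to the north bank with sample C.
4. Courier goes back to the south bank alone.
5. Courier goes to the north bank with sample P.
6. Courier goes back to the south bank alone.
7. Courier goes to the north bank with sample J.
8. Courier goes back to the south bank alone.
9. Courier goes to the north bank with sample A.

9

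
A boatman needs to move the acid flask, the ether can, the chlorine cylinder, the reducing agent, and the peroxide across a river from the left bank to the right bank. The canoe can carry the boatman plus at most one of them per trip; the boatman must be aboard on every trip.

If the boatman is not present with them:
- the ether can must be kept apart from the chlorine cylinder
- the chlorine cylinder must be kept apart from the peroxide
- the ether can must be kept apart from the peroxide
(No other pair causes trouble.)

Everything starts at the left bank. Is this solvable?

No

Whatever the first load, the items left behind include a forbidden pair without the boatman. No opening move is safe, so no plan exists.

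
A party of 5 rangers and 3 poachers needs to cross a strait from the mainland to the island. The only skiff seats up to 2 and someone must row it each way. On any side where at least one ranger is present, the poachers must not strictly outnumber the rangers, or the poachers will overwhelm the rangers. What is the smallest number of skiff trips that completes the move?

13

Counting alone: each trip to the island takes at most 2 across and each return brings at least 1 back, so after t trips out (and t−1 returns) at most 2t − (t−1) of the 8 are across; that first reaches 8 at t = 7, so at least 13 crossings are needed.
The plan below uses exactly 13 crossings, so it is optimal:
1. 2 poachers → the island.  (the mainland: 5R 1P; the island: 0R 2P)
2. 1 poacher ← the mainland.  (the mainland: 5R 2P; the island: 0R 1P)
3. 2 poachers → the island.  (the mainland: 5R 0P; the island: 0R 3P)
4. 1 poacher ← the mainland.  (the mainland: 5R 1P; the island: 0R 2P)
5. 2 rangers → the island.  (the mainland: 3R 1P; the island: 2R 2P)
6. 1 poacher ← the mainland.  (the mainland: 3R 2P; the island: 2R 1P)
7. 1 ranger and 1 poacher → the island.  (the mainland: 2R 1P; the island: 3R 2P)
8. 1 poacher ← the mainland.  (the mainland: 2R 2P; the island: 3R 1P)
9. 2 poachers → the island.  (the mainland: 2R 0P; the island: 3R 3P)
10. 1 poacher ← the mainland.  (the mainland: 2R 1P; the island: 3R 2P)
11. 1 ranger and 1 poacher → the island.  (the mainland: 1R 0P; the island: 4R 3P)
12. 1 poacher ← the mainland.  (the mainland: 1R 1P; the island: 4R 2P)
13. 1 ranger and 1 poacher → the island.  (the mainland: 0R 0P; the island: 5R 3P)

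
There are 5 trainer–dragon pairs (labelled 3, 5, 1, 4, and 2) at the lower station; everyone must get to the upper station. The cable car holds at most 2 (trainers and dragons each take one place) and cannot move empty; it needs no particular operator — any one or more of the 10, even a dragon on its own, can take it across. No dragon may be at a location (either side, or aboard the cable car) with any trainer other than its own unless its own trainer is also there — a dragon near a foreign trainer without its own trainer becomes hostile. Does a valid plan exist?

Following every safe sequence of crossings from the start, the most of the 10 that can be at the upper station as the cable car arrives there on crossings 1, 3, 5, 7 is 2, 3, 4, 5 respectively; the best ever achieved is 5 of 10.
From crossing 9 on, no configuration arises that was not already reachable earlier: only 82 distinct safe configurations (who is on which side, and where the cable car is) can ever be reached, none of them has everyone across, and every continuation just revisits them. So no valid plan exists.

No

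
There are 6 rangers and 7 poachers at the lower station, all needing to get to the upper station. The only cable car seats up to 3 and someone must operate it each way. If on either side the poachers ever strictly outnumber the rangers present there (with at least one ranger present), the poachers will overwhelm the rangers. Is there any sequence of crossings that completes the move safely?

No

The poachers already outnumber the rangers at the lower station before anyone moves, so the starting position itself is disallowed.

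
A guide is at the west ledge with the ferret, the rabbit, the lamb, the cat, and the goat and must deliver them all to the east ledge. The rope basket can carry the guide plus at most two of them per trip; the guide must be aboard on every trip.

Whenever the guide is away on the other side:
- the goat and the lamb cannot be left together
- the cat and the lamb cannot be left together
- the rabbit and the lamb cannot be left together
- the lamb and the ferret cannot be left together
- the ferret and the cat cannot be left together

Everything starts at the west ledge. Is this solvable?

1. Guide goes to the east ledge with the ferret and the lamb.
2. Guide goes back to the west ledge with the ferret.
3. Guide goes to the east ledge with the ferret and the rabbit.
4. Guide goes back to the west ledge with the lamb.
5. Guide goes to the east ledge with the goat and the lamb.
6. Guide goes back to the west ledge with the lamb.
7. Guide goes to the east ledge with the cat and the lamb.

Yes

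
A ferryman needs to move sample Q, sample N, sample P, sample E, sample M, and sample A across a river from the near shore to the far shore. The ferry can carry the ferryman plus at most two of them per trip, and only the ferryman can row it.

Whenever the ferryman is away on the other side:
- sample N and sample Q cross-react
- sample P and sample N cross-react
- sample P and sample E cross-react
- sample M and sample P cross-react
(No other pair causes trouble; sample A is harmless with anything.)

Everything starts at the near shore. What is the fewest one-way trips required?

Counting alone: the ferryman can take at most 2 across per trip to the far shore, so moving all 6 needs at least 3 loaded trips out, with a return between consecutive ones — at least 5 crossings.
The safety rule pushes this higher. Following every safe sequence of crossings, the most of the 6 that can be at the far shore as the ferry arrives there on crossing 5 is 5 — never all 6.
So no plan with fewer than 7 crossings exists, and this one achieves 7:
1. Ferryman goes to the far shore with sample P and sample Q.  [the near shore: sample A, sample E, sample M, sample N | the far shore: sample P, sample Q]
2. Ferryman goes back to the near shore alone.  [the near shore: sample A, sample E, sample M, sample N | the far shore: sample P, sample Q]
3. Ferryman goes to the far shore with sample A.  [the near shore: sample E, sample M, sample N | the far shore: sample A, sample P, sample Q]
4. Ferryman goes back to the near shore alone.  [the near shore: sample E, sample M, sample N | the far shore: sample A, sample P, sample Q]
5. Ferryman goes to the far shore with sample E and sample M.  [the near shore: sample N | the far shore: sample A, sample E, sample M, sample P, sample Q]
6. Ferryman goes back to the near shore with sample P.  [the near shore: sample N, sample P | the far shore: sample A, sample E, sample M, sample Q]
7. Ferryman goes to the far shore with sample N and sample P.  [the near shore: — | the far shore: sample A, sample E, sample M, sample N, sample P, sample Q]

7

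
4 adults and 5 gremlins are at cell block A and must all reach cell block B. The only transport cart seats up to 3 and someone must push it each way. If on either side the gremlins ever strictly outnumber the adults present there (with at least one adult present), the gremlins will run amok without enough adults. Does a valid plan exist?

The gremlins already outnumber the adults at cell block A before anyone moves, so the starting position itself is disallowed.

No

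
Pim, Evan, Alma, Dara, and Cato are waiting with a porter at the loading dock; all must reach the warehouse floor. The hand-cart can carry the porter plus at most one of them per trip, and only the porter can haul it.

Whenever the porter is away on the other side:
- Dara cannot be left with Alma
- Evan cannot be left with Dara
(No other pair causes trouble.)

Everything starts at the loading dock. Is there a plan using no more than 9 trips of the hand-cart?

Counting alone: the porter can take at most 1 across per trip to the warehouse floor, so moving all 5 needs at least 5 loaded trips out, with a return between consecutive ones — at least 9 crossings.
The safety rule pushes this higher. Following every safe sequence of crossings, the most of the 5 that can be at the warehouse floor as the hand-cart arrives there on crossing 9 is 4 — never all 5.
So the move cannot be finished within 9 crossings. (The shortest complete plan takes 11:)
1. Porter goes to the warehouse floor with Dara.
2. Porter goes back to the loading dock alone.
3. Porter goes to the warehouse floor with Pim.
4. Porter goes back to the loading dock alone.
5. Porter goes to the warehouse floor with Evan.
6. Porter goes back to the loading dock with Dara.
7. Porter goes to the warehouse floor with Alma.
8. Porter goes back to the loading dock alone.
9. Porter goes to the warehouse floor with Cato.
10. Porter goes back to the loading dock alone.
11. Porter goes to the warehouse floor with Dara.

No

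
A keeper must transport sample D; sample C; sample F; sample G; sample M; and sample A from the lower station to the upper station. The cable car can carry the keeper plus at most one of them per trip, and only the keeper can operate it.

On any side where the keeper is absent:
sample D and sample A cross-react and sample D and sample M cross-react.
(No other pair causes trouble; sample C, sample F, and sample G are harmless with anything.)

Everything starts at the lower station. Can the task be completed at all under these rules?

Yes

1. Keeper goes to the upper station with sample D.
2. Keeper goes back to the lower station alone.
3. Keeper goes to the upper station with sample C.
4. Keeper goes back to the lower station alone.
5. Keeper goes to the upper station with sample F.
6. Keeper goes back to the lower station alone.
7. Keeper goes to the upper station with sample G.
8. Keeper goes back to the lower station alone.
9. Keeper goes to the upper station with sample M.
10. Keeper goes back to the lower station with sample D.
11. Keeper goes to the upper station with sample A.
12. Keeper goes back to the lower station alone.
13. Keeper goes to the upper station with sample D.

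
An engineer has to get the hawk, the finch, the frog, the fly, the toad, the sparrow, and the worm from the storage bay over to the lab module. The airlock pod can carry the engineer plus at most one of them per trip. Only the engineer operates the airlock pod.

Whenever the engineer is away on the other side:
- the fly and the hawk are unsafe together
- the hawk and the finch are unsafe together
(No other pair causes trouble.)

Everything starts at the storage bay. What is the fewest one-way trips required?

15

Counting alone: the engineer can take at most 1 across per trip to the lab module, so moving all 7 needs at least 7 loaded trips out, with a return between consecutive ones — at least 13 crossings.
The safety rule pushes this higher. Following every safe sequence of crossings, the most of the 7 that can be at the lab module as the airlock pod arrives there on crossing 13 is 6 — never all 7.
So no plan with fewer than 15 crossings exists, and this one achieves 15:
1. Engineer goes to the lab module with the hawk.  [the storage bay: the finch, the fly, the frog, the sparrow, the toad, the worm | the lab module: the hawk]
2. Engineer goes back to the storage bay alone.  [the storage bay: the finch, the fly, the frog, the sparrow, the toad, the worm | the lab module: the hawk]
3. Engineer goes to the lab module with the finch.  [the storage bay: the fly, the frog, the sparrow, the toad, the worm | the lab module: the finch, the hawk]
4. Engineer goes back to the storage bay with the hawk.  [the storage bay: the fly, the frog, the hawk, the sparrow, the toad, the worm | the lab module: the finch]
5. Engineer goes to the lab module with the fly.  [the storage bay: the frog, the hawk, the sparrow, the toad, the worm | the lab module: the finch, the fly]
6. Engineer goes back to the storage bay alone.  [the storage bay: the frog, the hawk, the sparrow, the toad, the worm | the lab module: the finch, the fly]
7. Engineer goes to the lab module with the frog.  [the storage bay: the hawk, the sparrow, the toad, the worm | the lab module: the finch, the fly, the frog]
8. Engineer goes back to the storage bay alone.  [the storage bay: the hawk, the sparrow, the toad, the worm | the lab module: the finch, the fly, the frog]
9. Engineer goes to the lab module with the toad.  [the storage bay: the hawk, the sparrow, the worm | the lab module: the finch, the fly, the frog, the toad]
10. Engineer goes back to the storage bay alone.  [the storage bay: the hawk, the sparrow, the worm | the lab module: the finch, the fly, the frog, the toad]
11. Engineer goes to the lab module with the sparrow.  [the storage bay: the hawk, the worm | the lab module: the finch, the fly, the frog, the sparrow, the toad]
12. Engineer goes back to the storage bay alone.  [the storage bay: the hawk, the worm | the lab module: the finch, the fly, the frog, the sparrow, the toad]
13. Engineer goes to the lab module with the worm.  [the storage bay: the hawk | the lab module: the finch, the fly, the frog, the sparrow, the toad, the worm]
14. Engineer goes back to the storage bay alone.  [the storage bay: the hawk | the lab module: the finch, the fly, the frog, the sparrow, the toad, the worm]
15. Engineer goes to the lab module with the hawk.  [the storage bay: — | the lab module: the finch, the fly, the frog, the hawk, the sparrow, the toad, the worm]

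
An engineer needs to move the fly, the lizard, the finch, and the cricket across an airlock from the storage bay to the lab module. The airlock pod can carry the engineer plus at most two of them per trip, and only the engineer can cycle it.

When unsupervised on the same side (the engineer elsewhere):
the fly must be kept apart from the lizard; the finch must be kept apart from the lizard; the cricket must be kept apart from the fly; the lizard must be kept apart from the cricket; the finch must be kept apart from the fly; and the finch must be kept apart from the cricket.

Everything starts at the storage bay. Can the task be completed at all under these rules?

Whatever the first load, the items left behind include a forbidden pair without the engineer. No opening move is safe, so no plan exists.

No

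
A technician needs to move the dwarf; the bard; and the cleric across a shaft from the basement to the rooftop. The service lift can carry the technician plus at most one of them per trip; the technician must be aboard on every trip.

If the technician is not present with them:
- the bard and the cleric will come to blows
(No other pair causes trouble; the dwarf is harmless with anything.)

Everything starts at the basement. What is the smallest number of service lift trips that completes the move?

5

Counting alone: the technician can take at most 1 across per trip to the rooftop, so moving all 3 needs at least 3 loaded trips out, with a return between consecutive ones — at least 5 crossings.
The plan below uses exactly 5 crossings, so it is optimal:
1. Technician goes to the rooftop with the bard.  [the basement: the cleric, the dwarf | the rooftop: the bard]
2. Technician goes back to the basement alone.  [the basement: the cleric, the dwarf | the rooftop: the bard]
3. Technician goes to the rooftop with the dwarf.  [the basement: the cleric | the rooftop: the bard, the dwarf]
4. Technician goes back to the basement alone.  [the basement: the cleric | the rooftop: the bard, the dwarf]
5. Technician goes to the rooftop with the cleric.  [the basement: — | the rooftop: the bard, the cleric, the dwarf]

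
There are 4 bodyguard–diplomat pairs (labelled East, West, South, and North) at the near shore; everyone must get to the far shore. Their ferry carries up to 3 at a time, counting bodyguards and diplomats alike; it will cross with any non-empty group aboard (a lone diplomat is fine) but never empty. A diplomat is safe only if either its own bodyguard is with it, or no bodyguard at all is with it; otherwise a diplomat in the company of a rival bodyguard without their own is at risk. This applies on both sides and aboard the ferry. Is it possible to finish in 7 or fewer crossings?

Counting alone: each trip to the far shore takes at most 3 across and each return brings at least 1 back, so after t trips out (and t−1 returns) at most 3t − (t−1) of the 8 are across; that first reaches 8 at t = 4, so at least 7 crossings are needed.
The safety rule pushes this higher. Following every safe sequence of crossings, the most of the 8 that can be at the far shore as the ferry arrives there on crossing 7 is 7 — never all 8.
So the move cannot be finished within 7 crossings. (The shortest complete plan takes 9:)
1. bodyguard East and diplomat East cross → the far shore.
2. bodyguard East crosses ← the near shore.
3. bodyguard East, bodyguard West, and diplomat West cross → the far shore.
4. bodyguard East and diplomat East cross ← the near shore.
5. bodyguard East, bodyguard North, and bodyguard South cross → the far shore.
6. diplomat West crosses ← the near shore.
7. diplomat East and diplomat West cross → the far shore.
8. diplomat East crosses ← the near shore.
9. diplomat East, diplomat North, and diplomat South cross → the far shore.

No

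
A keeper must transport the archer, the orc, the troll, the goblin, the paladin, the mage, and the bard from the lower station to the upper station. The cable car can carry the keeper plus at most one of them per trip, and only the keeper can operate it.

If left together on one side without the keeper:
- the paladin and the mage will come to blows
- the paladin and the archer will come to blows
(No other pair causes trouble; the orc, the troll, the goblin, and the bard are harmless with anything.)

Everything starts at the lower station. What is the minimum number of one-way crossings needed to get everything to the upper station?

Counting alone: the keeper can take at most 1 across per trip to the upper station, so moving all 7 needs at least 7 loaded trips out, with a return between consecutive ones — at least 13 crossings.
The safety rule pushes this higher. Following every safe sequence of crossings, the most of the 7 that can be at the upper station as the cable car arrives there on crossing 13 is 6 — never all 7.
So no plan with fewer than 15 crossings exists, and this one achieves 15:
1. Keeper goes to the upper station with the paladin.  [the lower station: the archer, the bard, the goblin, the mage, the orc, the troll | the upper station: the paladin]
2. Keeper goes back to the lower station alone.  [the lower station: the archer, the bard, the goblin, the mage, the orc, the troll | the upper station: the paladin]
3. Keeper goes to the upper station with the archer.  [the lower station: the bard, the goblin, the mage, the orc, the troll | the upper station: the archer, the paladin]
4. Keeper goes back to the lower station with the paladin.  [the lower station: the bard, the goblin, the mage, the orc, the paladin, the troll | the upper station: the archer]
5. Keeper goes to the upper station with the mage.  [the lower station: the bard, the goblin, the orc, the paladin, the troll | the upper station: the archer, the mage]
6. Keeper goes back to the lower station alone.  [the lower station: the bard, the goblin, the orc, the paladin, the troll | the upper station: the archer, the mage]
7. Keeper goes to the upper station with the orc.  [the lower station: the bard, the goblin, the paladin, the troll | the upper station: the archer, the mage, the orc]
8. Keeper goes back to the lower station alone.  [the lower station: the bard, the goblin, the paladin, the troll | the upper station: the archer, the mage, the orc]
9. Keeper goes to the upper station with the troll.  [the lower station: the bard, the goblin, the paladin | the upper station: the archer, the mage, the orc, the troll]
10. Keeper goes back to the lower station alone.  [the lower station: the bard, the goblin, the paladin | the upper station: the archer, the mage, the orc, the troll]
11. Keeper goes to the upper station with the goblin.  [the lower station: the bard, the paladin | the upper station: the archer, the goblin, the mage, the orc, the troll]
12. Keeper goes back to the lower station alone.  [the lower station: the bard, the paladin | the upper station: the archer, the goblin, the mage, the orc, the troll]
13. Keeper goes to the upper station with the bard.  [the lower station: the paladin | the upper station: the archer, the bard, the goblin, the mage, the orc, the troll]
14. Keeper goes back to the lower station alone.  [the lower station: the paladin | the upper station: the archer, the bard, the goblin, the mage, the orc, the troll]
15. Keeper goes to the upper station with the paladin.  [the lower station: — | the upper station: the archer, the bard, the goblin, the mage, the orc, the paladin, the troll]

15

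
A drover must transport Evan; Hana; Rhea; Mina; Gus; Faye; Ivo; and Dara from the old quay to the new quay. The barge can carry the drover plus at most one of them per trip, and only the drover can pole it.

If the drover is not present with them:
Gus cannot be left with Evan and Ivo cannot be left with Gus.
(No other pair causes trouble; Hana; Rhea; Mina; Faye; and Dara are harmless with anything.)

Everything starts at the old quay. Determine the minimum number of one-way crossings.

Counting alone: the drover can take at most 1 across per trip to the new quay, so moving all 8 needs at least 8 loaded trips out, with a return between consecutive ones — at least 15 crossings.
The safety rule pushes this higher. Following every safe sequence of crossings, the most of the 8 that can be at the new quay as the barge arrives there on crossing 15 is 7 — never all 8.
So no plan with fewer than 17 crossings exists, and this one achieves 17:
1. Drover goes to the new quay with Gus.
2. Drover goes back to the old quay alone.
3. Drover goes to the new quay with Evan.
4. Drover goes back to the old quay with Gus.
5. Drover goes to the new quay with Ivo.
6. Drover goes back to the old quay alone.
7. Drover goes to the new quay with Hana.
8. Drover goes back to the old quay alone.
9. Drover goes to the new quay with Rhea.
10. Drover goes back to the old quay alone.
11. Drover goes to the new quay with Mina.
12. Drover goes back to the old quay alone.
13. Drover goes to the new quay with Faye.
14. Drover goes back to the old quay alone.
15. Drover goes to the new quay with Dara.
16. Drover goes back to the old quay alone.
17. Drover goes to the new quay with Gus.

17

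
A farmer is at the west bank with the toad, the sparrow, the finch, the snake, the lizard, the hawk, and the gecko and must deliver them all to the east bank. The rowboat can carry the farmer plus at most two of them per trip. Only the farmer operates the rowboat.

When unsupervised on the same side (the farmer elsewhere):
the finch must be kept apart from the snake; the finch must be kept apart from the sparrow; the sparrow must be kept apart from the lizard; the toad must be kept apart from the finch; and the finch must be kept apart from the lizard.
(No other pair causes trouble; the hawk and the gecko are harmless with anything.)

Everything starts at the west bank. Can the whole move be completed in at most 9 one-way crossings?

No

Counting alone: the farmer can take at most 2 across per trip to the east bank, so moving all 7 needs at least 4 loaded trips out, with a return between consecutive ones — at least 7 crossings.
The safety rule pushes this higher. Following every safe sequence of crossings, the most of the 7 that can be at the east bank as the rowboat arrives there on crossings 7, 9 is 5, 6 respectively — never all 7.
So the move cannot be finished within 9 crossings. (The shortest complete plan takes 11:)
1. Farmer goes to the east bank with the finch and the sparrow.  [the west bank: the gecko, the hawk, the lizard, the snake, the toad | the east bank: the finch, the sparrow]
2. Farmer goes back to the west bank with the sparrow.  [the west bank: the gecko, the hawk, the lizard, the snake, the sparrow, the toad | the east bank: the finch]
3. Farmer goes to the east bank with the sparrow and the toad.  [the west bank: the gecko, the hawk, the lizard, the snake | the east bank: the finch, the sparrow, the toad]
4. Farmer goes back to the west bank with the finch.  [the west bank: the finch, the gecko, the hawk, the lizard, the snake | the east bank: the sparrow, the toad]
5. Farmer goes to the east bank with the finch and the snake.  [the west bank: the gecko, the hawk, the lizard | the east bank: the finch, the snake, the sparrow, the toad]
6. Farmer goes back to the west bank with the finch.  [the west bank: the finch, the gecko, the hawk, the lizard | the east bank: the snake, the sparrow, the toad]
7. Farmer goes to the east bank with the finch and the hawk.  [the west bank: the gecko, the lizard | the east bank: the finch, the hawk, the snake, the sparrow, the toad]
8. Farmer goes back to the west bank with the finch.  [the west bank: the finch, the gecko, the lizard | the east bank: the hawk, the snake, the sparrow, the toad]
9. Farmer goes to the east bank with the finch and the gecko.  [the west bank: the lizard | the east bank: the finch, the gecko, the hawk, the snake, the sparrow, the toad]
10. Farmer goes back to the west bank with the finch.  [the west bank: the finch, the lizard | the east bank: the gecko, the hawk, the snake, the sparrow, the toad]
11. Farmer goes to the east bank with the finch and the lizard.  [the west bank: — | the east bank: the finch, the gecko, the hawk, the lizard, the snake, the sparrow, the toad]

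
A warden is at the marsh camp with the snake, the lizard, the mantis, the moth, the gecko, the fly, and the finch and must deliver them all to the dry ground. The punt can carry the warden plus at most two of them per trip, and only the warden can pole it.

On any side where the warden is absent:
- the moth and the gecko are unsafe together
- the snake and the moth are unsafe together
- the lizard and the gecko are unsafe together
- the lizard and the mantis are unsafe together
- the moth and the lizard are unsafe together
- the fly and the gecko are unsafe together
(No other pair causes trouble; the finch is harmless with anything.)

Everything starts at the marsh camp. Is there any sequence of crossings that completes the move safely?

Whatever the first load, the items left behind include a forbidden pair without the warden. No opening move is safe, so no plan exists.

No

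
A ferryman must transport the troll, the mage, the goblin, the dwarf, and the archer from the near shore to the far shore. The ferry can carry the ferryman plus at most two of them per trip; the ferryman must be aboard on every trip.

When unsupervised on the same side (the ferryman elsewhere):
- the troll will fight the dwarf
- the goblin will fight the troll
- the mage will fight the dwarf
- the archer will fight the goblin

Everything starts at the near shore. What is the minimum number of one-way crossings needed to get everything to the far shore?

Counting alone: the ferryman can take at most 2 across per trip to the far shore, so moving all 5 needs at least 3 loaded trips out, with a return between consecutive ones — at least 5 crossings.
The safety rule pushes this higher. Following every safe sequence of crossings, the most of the 5 that can be at the far shore as the ferry arrives there on crossing 5 is 4 — never all 5.
So no plan with fewer than 7 crossings exists, and this one achieves 7:
1. Ferryman goes to the far shore with the dwarf and the goblin.  [the near shore: the archer, the mage, the troll | the far shore: the dwarf, the goblin]
2. Ferryman goes back to the near shore alone.  [the near shore: the archer, the mage, the troll | the far shore: the dwarf, the goblin]
3. Ferryman goes to the far shore with the troll.  [the near shore: the archer, the mage | the far shore: the dwarf, the goblin, the troll]
4. Ferryman goes back to the near shore with the dwarf and the goblin.  [the near shore: the archer, the dwarf, the goblin, the mage | the far shore: the troll]
5. Ferryman goes to the far shore with the archer and the mage.  [the near shore: the dwarf, the goblin | the far shore: the archer, the mage, the troll]
6. Ferryman goes back to the near shore alone.  [the near shore: the dwarf, the goblin | the far shore: the archer, the mage, the troll]
7. Ferryman goes to the far shore with the dwarf and the goblin.  [the near shore: — | the far shore: the archer, the dwarf, the goblin, the mage, the troll]

7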